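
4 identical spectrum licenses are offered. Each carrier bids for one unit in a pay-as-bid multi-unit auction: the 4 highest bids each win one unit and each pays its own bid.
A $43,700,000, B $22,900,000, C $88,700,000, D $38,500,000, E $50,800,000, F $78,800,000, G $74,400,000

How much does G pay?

Sorting: 88,700,000 (C), 78,800,000 (F), 74,400,000 (G), 50,800,000 (E), 43,700,000 (A), 38,500,000 (D), …
Winners (4 units): C, F, G, E.
G wins → own bid $74,400,000.

G pays $74,400,000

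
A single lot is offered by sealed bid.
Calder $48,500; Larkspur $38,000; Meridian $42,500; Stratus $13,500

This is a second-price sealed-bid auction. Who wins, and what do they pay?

Calder pays $42,500

Rule: the highest bidder wins and pays the second-highest bid.
Sorting bids: 48,500 (Calder) > 42,500 (Meridian) > 38,000 (Larkspur) > 13,500 (Stratus)
Second-price: Calder pays Meridian's bid of $42,500.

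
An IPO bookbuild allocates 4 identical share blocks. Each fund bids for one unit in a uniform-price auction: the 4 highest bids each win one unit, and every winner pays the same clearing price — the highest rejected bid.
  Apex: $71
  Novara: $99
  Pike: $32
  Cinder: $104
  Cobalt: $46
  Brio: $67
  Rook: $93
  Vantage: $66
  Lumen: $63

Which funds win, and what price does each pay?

Sorting: 104 (Cinder), 99 (Novara), 93 (Rook), 71 (Apex), 67 (Brio), 66 (Vantage), …
Top 4: Cinder, Novara, Rook, Apex.
Clearing price = highest rejected bid = $67.

Cinder, Novara, Rook, Apex; each pays $67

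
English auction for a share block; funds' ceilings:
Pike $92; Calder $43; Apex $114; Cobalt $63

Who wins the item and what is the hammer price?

Rule: the price rises until one bidder remains; the winner pays the price at which the last rival dropped out.
Limits in order: 114 (Apex) > 92 (Pike) > 63 (Cobalt) > 43 (Calder)
Bidding ends when Pike exits at $92; Apex takes it.

Apex wins at $92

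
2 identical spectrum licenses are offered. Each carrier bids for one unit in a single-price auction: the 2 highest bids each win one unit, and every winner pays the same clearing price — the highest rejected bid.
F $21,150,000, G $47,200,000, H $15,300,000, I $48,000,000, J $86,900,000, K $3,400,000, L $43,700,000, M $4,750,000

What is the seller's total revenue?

Total revenue: $94,400,000

Sorting: 86,900,000 (J), 48,000,000 (I), 47,200,000 (G), 43,700,000 (L), …
Winners (2 units): J, I.
Highest unsuccessful bid: $47,200,000 → clearing price.
Total revenue = 2 × $47,200,000 = $94,400,000.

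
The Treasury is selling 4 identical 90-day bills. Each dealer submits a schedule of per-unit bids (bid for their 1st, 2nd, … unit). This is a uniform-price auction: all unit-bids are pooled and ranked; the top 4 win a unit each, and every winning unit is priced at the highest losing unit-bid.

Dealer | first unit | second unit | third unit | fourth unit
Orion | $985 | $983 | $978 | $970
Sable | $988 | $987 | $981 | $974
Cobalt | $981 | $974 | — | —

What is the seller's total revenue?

Merging the schedules and taking the best 4: 988 (Sable-1), 987 (Sable-2), 985 (Orion-1), 983 (Orion-2)
The (k+1)-th unit-bid is $981.
Allocation: Orion 2, Sable 2. Every unit priced at $981.
Revenue = 4 × 981 = $3,924.

Total revenue: $3,924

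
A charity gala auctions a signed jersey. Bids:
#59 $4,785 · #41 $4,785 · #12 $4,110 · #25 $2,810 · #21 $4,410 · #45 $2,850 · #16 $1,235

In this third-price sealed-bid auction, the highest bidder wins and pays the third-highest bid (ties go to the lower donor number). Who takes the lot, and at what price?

#41 pays $4,410

Rule: the highest bidder wins and pays the third-highest bid.
Bids in order: 4,785 (#41) > 4,785 (#59) > 4,410 (#21) > 4,110 (#12) > 2,850 (#45) > 2,810 (#25) > …
Tie at $4,785 → #41 wins by tie-break.
#41 is highest; pays the third-highest bid, $4,410.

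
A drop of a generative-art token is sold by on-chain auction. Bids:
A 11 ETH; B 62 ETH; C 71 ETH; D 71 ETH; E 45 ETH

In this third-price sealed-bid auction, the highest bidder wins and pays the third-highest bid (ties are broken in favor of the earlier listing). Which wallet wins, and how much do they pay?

Third-price sealed-bid auction: the highest bidder wins and pays the third-highest bid.
Bids ranked: 71 (C) > 71 (D) > 62 (B) > 45 (E) > 11 (A)
Tie at 71 ETH → C wins by tie-break.
C is highest; pays the third-highest bid, 62 ETH.

C pays 62 ETH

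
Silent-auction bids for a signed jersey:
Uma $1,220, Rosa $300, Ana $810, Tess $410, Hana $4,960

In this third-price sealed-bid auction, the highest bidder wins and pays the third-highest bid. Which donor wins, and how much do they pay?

Hana pays $810

Rule: the highest bidder wins and pays the third-highest bid.
Sorting bids: 4,960 (Hana) > 1,220 (Uma) > 810 (Ana) > 410 (Tess) > 300 (Rosa)
Hana is highest; pays the third-highest bid, $810.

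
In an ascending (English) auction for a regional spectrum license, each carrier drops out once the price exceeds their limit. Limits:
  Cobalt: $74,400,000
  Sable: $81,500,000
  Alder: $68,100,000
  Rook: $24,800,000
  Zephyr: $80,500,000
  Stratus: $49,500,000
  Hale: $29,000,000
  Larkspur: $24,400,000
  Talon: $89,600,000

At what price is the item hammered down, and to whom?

Talon wins at $81,500,000

Open ascending-bid auction: the price rises until one bidder remains; the winner pays the price at which the last rival dropped out.
Sorting limits: 89,600,000 (Talon) > 81,500,000 (Sable) > 80,500,000 (Zephyr) > 74,400,000 (Cobalt) > 68,100,000 (Alder) > 49,500,000 (Stratus) > …
Once the price passes $81,500,000, only Talon is left; the hammer falls at Sable's limit of $81,500,000.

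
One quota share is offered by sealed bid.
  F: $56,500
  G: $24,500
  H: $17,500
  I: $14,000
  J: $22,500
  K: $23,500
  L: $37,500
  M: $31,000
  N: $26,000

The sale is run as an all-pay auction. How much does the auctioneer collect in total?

Total revenue: $253,000

Bids in order: 56,500 (F) > 37,500 (L) > 31,000 (M) > 26,000 (N) > 24,500 (G) > 23,500 (K) > …
F wins with the top bid; all bids are sunk regardless.
Every bidder forfeits their bid regardless of winning.
Revenue = 56,500 + 24,500 + 17,500 + 14,000 + 22,500 + 23,500 + 37,500 + 31,000 + 26,000 = $253,000.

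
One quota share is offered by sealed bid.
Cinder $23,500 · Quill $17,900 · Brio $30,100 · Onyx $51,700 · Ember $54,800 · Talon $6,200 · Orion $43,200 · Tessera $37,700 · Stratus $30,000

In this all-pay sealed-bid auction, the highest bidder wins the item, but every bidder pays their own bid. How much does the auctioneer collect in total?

Total revenue: $295,100

Rule: the highest bidder wins the item, but every bidder pays their own bid.
Sorting bids: 54,800 (Ember) > 51,700 (Onyx) > 43,200 (Orion) > 37,700 (Tessera) > 30,100 (Brio) > 30,000 (Stratus) > …
Every bidder forfeits their bid regardless of winning.
Revenue = 23,500 + 17,900 + 30,100 + 51,700 + 54,800 + 6,200 + 43,200 + 37,700 + 30,000 = $295,100.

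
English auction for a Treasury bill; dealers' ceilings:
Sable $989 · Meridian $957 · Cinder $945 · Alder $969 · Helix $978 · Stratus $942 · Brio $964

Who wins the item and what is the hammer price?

Limits in order: 989 (Sable) > 978 (Helix) > 969 (Alder) > 964 (Brio) > 957 (Meridian) > 945 (Cinder) > …
Helix is the last rival to drop out, at $978; Sable remains and wins at that price.

Sable wins at $978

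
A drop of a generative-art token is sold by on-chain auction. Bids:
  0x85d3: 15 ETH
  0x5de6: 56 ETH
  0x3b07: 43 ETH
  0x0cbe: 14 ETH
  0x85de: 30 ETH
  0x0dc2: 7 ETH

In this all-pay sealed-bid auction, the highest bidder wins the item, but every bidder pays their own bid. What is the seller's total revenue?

Total revenue: 165 ETH

Bids ranked: 56 (0x5de6) > 43 (0x3b07) > 30 (0x85de) > 15 (0x85d3) > 14 (0x0cbe) > 7 (0x0dc2)
Every bidder forfeits their bid regardless of winning.
Revenue = 15 + 56 + 43 + 14 + 30 + 7 = 165 ETH.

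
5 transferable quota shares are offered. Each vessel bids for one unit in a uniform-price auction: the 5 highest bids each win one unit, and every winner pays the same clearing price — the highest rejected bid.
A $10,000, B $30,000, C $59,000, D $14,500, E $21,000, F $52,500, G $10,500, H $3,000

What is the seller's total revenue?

Bids ranked high→low: 59,000 (C), 52,500 (F), 30,000 (B), 21,000 (E), 14,500 (D), 10,500 (G), 10,000 (A), …
Winners (5 units): C, F, B, E, D.
Highest unsuccessful bid: $10,500 → clearing price.
Total revenue = 5 × $10,500 = $52,500.

Total revenue: $52,500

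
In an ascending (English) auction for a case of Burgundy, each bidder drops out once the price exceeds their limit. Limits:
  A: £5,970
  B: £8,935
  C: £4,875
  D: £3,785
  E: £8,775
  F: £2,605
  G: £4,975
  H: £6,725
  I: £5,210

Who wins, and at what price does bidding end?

B wins at £8,775

Rule: the price rises until one bidder remains; the winner pays the price at which the last rival dropped out.
Sorting limits: 8,935 (B) > 8,775 (E) > 6,725 (H) > 5,970 (A) > 5,210 (I) > 4,975 (G) > …
E is the last rival to drop out, at £8,775; B remains and wins at that price.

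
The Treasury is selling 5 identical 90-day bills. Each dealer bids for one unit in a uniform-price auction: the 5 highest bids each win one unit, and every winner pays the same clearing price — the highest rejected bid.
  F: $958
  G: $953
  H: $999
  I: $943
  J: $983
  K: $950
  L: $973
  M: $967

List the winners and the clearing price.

Sorting: 999 (H), 983 (J), 973 (L), 967 (M), 958 (F), 953 (G), 950 (K), …
The 5 highest are H, J, L, M, F.
First losing bid is G's $953, which sets the uniform price.

H, J, L, M, F; each pays $953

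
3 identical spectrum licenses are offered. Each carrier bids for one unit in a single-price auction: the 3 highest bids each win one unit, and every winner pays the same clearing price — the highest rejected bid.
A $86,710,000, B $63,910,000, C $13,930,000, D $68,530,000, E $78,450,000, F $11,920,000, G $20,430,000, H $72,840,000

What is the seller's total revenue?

Total revenue: $205,590,000

Bids ranked high→low: 86,710,000 (A), 78,450,000 (E), 72,840,000 (H), 68,530,000 (D), 63,910,000 (B), …
The 3 highest are A, E, H.
First losing bid is D's $68,530,000, which sets the uniform price.
Total revenue = 3 × $68,530,000 = $205,590,000.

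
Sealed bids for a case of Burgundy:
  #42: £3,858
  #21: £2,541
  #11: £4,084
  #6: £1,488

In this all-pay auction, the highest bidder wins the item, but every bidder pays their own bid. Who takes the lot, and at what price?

#11 pays £4,084

All-pay auction: the highest bidder wins the item, but every bidder pays their own bid.
Sorting bids: 4,084 (#11) > 3,858 (#42) > 2,541 (#21) > 1,488 (#6)
#11 wins with the top bid; all bids are sunk regardless.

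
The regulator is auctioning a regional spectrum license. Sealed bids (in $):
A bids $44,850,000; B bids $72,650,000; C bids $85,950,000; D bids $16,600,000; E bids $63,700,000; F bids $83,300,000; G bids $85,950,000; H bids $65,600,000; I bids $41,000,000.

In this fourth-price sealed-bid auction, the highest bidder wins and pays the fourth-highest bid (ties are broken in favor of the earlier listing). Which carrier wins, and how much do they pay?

Bids ranked: 85,950,000 (C) > 85,950,000 (G) > 83,300,000 (F) > 72,650,000 (B) > 65,600,000 (H) > 63,700,000 (E) > …
Tie at $85,950,000 → C wins by tie-break.
C wins; payment is bid #4 in the ranking = $72,650,000.

C pays $72,650,000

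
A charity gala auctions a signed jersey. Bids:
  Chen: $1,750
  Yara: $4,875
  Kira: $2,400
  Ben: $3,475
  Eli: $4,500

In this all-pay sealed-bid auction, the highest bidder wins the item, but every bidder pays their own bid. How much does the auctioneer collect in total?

Total revenue: $17,000

Sorting bids: 4,875 (Yara) > 4,500 (Eli) > 3,475 (Ben) > 2,400 (Kira) > 1,750 (Chen)
Every bidder forfeits their bid regardless of winning.
Revenue = 1,750 + 4,875 + 2,400 + 3,475 + 4,500 = $17,000.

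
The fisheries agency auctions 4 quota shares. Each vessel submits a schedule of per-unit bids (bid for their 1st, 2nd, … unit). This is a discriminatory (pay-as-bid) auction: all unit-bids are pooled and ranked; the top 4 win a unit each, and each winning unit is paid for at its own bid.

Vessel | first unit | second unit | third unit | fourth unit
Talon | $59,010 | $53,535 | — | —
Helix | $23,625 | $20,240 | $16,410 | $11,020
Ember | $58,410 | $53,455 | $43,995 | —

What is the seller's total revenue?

All unit-bids, highest first — top 4: 59,010 (Talon-1), 58,410 (Ember-1), 53,535 (Talon-2), 53,455 (Ember-2)
Next rejected bid: $43,995 (not a price — pay-as-bid).
Each winning unit pays its own bid.
Revenue = 59,010 + 58,410 + 53,535 + 53,455 = $224,410.

Total revenue: $224,410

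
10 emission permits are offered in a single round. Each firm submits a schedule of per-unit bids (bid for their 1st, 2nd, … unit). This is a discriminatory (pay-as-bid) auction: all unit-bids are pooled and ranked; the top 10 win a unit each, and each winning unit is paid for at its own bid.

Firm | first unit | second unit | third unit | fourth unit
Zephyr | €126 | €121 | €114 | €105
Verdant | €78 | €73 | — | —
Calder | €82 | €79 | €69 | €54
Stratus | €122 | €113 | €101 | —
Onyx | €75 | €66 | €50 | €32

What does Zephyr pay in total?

Zephyr pays €466

All unit-bids, highest first — top 10: 126 (Zephyr-1), 122 (Stratus-1), 121 (Zephyr-2), 114 (Zephyr-3), 113 (Stratus-2), 105 (Zephyr-4), 101 (Stratus-3), 82 (Calder-1), 79 (Calder-2), 78 (Verdant-1)
Next rejected bid: €75 (not a price — pay-as-bid).
Zephyr's winning unit-bids: 126 + 121 + 114 + 105 = €466.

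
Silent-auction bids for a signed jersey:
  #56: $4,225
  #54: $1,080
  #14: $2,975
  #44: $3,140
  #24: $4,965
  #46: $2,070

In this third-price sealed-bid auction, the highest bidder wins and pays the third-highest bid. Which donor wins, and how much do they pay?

#24 pays $3,140

Bids in order: 4,965 (#24) > 4,225 (#56) > 3,140 (#44) > 2,975 (#14) > 2,070 (#46) > 1,080 (#54)
#24 wins; payment is bid #3 in the ranking = $3,140.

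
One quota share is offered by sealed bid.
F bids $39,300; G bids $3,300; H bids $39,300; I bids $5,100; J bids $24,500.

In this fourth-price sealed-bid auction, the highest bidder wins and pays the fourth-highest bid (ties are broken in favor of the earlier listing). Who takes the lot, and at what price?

Sorting bids: 39,300 (F) > 39,300 (H) > 24,500 (J) > 5,100 (I) > 3,300 (G)
Tie at $39,300 → F wins by tie-break.
F wins; payment is bid #4 in the ranking = $5,100.

F pays $5,100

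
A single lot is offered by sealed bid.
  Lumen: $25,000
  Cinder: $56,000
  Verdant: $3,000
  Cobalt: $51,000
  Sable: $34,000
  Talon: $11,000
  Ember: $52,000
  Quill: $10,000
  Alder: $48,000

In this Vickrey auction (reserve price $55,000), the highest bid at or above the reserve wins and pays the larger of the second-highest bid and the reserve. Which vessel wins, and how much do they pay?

Bids ranked: 56,000 (Cinder) > 52,000 (Ember) > 51,000 (Cobalt) > 48,000 (Alder) > 34,000 (Sable) > 25,000 (Lumen) > …
Cinder has the top bid at or above the reserve ($56,000).
Second-highest bid $52,000 is below the reserve $55,000, so the reserve binds → payment $55,000.

Cinder pays $55,000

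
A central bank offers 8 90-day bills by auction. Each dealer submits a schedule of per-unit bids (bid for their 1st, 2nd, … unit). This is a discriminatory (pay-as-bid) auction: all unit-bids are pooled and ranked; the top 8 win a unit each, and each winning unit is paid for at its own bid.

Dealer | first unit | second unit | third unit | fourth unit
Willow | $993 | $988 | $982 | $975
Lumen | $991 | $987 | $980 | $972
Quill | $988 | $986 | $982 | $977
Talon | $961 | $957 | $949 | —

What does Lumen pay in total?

Pooled unit-bids ranked (top 8): 993 (Willow-1), 991 (Lumen-1), 988 (Willow-2), 988 (Quill-1), 987 (Lumen-2), 986 (Quill-2), 982 (Willow-3), 982 (Quill-3)
Next rejected bid: $980 (not a price — pay-as-bid).
Lumen's winning unit-bids: 991 + 987 = $1,978.

Lumen pays $1,978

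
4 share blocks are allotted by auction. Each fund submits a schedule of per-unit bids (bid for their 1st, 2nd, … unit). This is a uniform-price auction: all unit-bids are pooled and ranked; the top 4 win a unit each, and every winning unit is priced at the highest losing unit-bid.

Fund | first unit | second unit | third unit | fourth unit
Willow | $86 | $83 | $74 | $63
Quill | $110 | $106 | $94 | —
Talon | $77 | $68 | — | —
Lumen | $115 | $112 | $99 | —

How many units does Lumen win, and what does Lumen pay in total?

Lumen: 2 units, pays $198

All unit-bids, highest first — top 4: 115 (Lumen-1), 112 (Lumen-2), 110 (Quill-1), 106 (Quill-2)
Highest rejected unit-bid = $99.
Lumen wins 2 unit(s) at $99 each.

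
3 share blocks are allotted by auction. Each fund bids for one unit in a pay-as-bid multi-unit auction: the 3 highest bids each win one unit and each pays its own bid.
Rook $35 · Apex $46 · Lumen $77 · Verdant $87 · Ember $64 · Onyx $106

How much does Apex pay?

Apex pays $0

Sorting: 106 (Onyx), 87 (Verdant), 77 (Lumen), 64 (Ember), 46 (Apex), …
The 3 highest are Onyx, Verdant, Lumen.
Apex does not win → $0.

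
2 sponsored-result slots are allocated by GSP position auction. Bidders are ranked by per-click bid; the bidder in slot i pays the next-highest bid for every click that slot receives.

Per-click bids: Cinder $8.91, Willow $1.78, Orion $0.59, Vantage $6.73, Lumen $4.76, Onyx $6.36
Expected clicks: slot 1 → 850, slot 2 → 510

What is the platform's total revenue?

Ranked by bid: $8.91 (Cinder) > $6.73 (Vantage) > $6.36 (Onyx) > …
Slot 1: Cinder pays $6.73 × 850 = $5720.50
Slot 2: Vantage pays $6.36 × 510 = $3243.60
Total = $8964.10

Total revenue: $8964.10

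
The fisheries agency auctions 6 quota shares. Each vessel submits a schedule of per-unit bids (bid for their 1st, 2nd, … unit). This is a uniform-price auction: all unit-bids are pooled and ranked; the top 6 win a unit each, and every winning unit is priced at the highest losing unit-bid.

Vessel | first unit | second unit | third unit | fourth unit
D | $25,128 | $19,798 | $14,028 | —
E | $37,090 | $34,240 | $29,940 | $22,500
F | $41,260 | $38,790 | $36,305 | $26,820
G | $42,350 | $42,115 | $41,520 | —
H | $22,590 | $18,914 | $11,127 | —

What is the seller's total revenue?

Pooled unit-bids ranked (top 6): 42,350 (G-1), 42,115 (G-2), 41,520 (G-3), 41,260 (F-1), 38,790 (F-2), 37,090 (E-1)
First bid not allocated: $36,305.
Allocation: E 1, F 2, G 3. Every unit priced at $36,305.
Revenue = 6 × 36,305 = $217,830.

Total revenue: $217,830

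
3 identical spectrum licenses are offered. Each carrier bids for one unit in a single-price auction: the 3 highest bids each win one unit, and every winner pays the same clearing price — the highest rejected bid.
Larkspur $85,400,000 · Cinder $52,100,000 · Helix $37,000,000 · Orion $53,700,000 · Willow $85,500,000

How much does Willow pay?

Bids ranked high→low: 85,500,000 (Willow), 85,400,000 (Larkspur), 53,700,000 (Orion), 52,100,000 (Cinder), 37,000,000 (Helix)
Winners (3 units): Willow, Larkspur, Orion.
Clearing price = highest rejected bid = $52,100,000.
Willow wins → pays $52,100,000.

Willow pays $52,100,000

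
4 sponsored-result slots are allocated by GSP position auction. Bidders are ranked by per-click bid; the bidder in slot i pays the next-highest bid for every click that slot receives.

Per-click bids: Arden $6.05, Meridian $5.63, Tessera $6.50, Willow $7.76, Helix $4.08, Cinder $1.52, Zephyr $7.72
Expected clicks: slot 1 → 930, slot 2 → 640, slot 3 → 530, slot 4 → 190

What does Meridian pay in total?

Ranked by bid: $7.76 (Willow) > $7.72 (Zephyr) > $6.50 (Tessera) > $6.05 (Arden) > $5.63 (Meridian) > …
Meridian ranks below slot 4 → no slot, pays nothing.

Meridian pays $0.00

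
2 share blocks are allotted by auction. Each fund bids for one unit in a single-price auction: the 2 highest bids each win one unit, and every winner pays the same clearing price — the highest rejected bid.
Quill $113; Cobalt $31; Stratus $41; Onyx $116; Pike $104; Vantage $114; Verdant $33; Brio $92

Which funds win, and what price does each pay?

Onyx, Vantage; each pays $113

Ordering the bids: 116 (Onyx), 114 (Vantage), 113 (Quill), 104 (Pike), …
Winners (2 units): Onyx, Vantage.
First losing bid is Quill's $113, which sets the uniform price.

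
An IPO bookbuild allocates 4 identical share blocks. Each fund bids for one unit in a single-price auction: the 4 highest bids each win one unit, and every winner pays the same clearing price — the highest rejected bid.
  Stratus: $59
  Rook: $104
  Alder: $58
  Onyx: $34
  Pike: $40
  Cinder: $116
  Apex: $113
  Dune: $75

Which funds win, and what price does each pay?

Cinder, Apex, Rook, Dune; each pays $59

Ordering the bids: 116 (Cinder), 113 (Apex), 104 (Rook), 75 (Dune), 59 (Stratus), 58 (Alder), …
The 4 highest are Cinder, Apex, Rook, Dune.
First losing bid is Stratus's $59, which sets the uniform price.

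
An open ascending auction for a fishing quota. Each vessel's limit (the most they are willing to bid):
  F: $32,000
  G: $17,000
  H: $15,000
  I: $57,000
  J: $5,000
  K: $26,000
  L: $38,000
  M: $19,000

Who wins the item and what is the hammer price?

I wins at $38,000

Limits in order: 57,000 (I) > 38,000 (L) > 32,000 (F) > 26,000 (K) > 19,000 (M) > 17,000 (G) > …
Once the price passes $38,000, only I is left; the hammer falls at L's limit of $38,000.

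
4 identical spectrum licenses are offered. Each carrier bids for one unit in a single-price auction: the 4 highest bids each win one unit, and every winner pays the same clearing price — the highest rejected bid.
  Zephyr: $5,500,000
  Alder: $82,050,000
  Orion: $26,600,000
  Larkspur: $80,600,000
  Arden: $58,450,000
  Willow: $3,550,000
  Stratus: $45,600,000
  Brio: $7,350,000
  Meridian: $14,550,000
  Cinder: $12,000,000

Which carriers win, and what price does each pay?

Bids ranked high→low: 82,050,000 (Alder), 80,600,000 (Larkspur), 58,450,000 (Arden), 45,600,000 (Stratus), 26,600,000 (Orion), 14,550,000 (Meridian), …
Top 4: Alder, Larkspur, Arden, Stratus.
Clearing price = highest rejected bid = $26,600,000.

Alder, Larkspur, Arden, Stratus; each pays $26,600,000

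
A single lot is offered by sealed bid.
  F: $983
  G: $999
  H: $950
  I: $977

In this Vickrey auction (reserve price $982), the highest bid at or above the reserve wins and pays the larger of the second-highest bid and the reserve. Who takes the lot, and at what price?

G pays $983

Vickrey auction (reserve price $982): the highest bid at or above the reserve wins and pays the larger of the second-highest bid and the reserve.
Sorting bids: 999 (G) > 983 (F) > 977 (I) > 950 (H)
G has the top bid at or above the reserve ($999).
max(second-highest $983, reserve $982) = $983; the reserve does not bind.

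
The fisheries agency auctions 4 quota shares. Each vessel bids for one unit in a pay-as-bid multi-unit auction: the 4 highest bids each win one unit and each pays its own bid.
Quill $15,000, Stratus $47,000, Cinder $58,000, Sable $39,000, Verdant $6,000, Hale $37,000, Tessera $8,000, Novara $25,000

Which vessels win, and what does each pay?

Cinder $58,000, Stratus $47,000, Sable $39,000, Hale $37,000

Ordering the bids: 58,000 (Cinder), 47,000 (Stratus), 39,000 (Sable), 37,000 (Hale), 25,000 (Novara), 15,000 (Quill), …
The 4 highest are Cinder, Stratus, Sable, Hale.
Each winner pays its own bid: Cinder $58,000, Stratus $47,000, Sable $39,000, Hale $37,000.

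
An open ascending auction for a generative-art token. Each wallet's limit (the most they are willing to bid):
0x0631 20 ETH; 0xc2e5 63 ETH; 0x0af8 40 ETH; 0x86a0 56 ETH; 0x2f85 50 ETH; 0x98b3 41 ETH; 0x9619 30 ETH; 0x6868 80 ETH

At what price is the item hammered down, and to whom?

0x6868 wins at 63 ETH

Limits ranked: 80 (0x6868) > 63 (0xc2e5) > 56 (0x86a0) > 50 (0x2f85) > 41 (0x98b3) > 40 (0x0af8) > …
Once the price passes 63 ETH, only 0x6868 is left; the hammer falls at 0xc2e5's limit of 63 ETH.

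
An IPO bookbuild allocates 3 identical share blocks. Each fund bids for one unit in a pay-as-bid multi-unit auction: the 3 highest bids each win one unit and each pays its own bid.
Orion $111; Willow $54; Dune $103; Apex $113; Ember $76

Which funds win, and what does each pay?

Ordering the bids: 113 (Apex), 111 (Orion), 103 (Dune), 76 (Ember), 54 (Willow)
Top 3: Apex, Orion, Dune.
Each winner pays its own bid: Apex $113, Orion $111, Dune $103.

Apex $113, Orion $111, Dune $103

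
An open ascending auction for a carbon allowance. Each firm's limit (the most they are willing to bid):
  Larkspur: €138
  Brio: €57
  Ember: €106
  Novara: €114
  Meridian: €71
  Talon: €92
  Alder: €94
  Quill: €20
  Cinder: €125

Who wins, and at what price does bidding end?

Larkspur wins at €125

Sorting limits: 138 (Larkspur) > 125 (Cinder) > 114 (Novara) > 106 (Ember) > 94 (Alder) > 92 (Talon) > …
Bidding ends when Cinder exits at €125; Larkspur takes it.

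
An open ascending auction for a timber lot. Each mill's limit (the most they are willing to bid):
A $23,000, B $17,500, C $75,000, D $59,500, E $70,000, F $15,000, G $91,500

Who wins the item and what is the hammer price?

G wins at $75,000

Limits in order: 91,500 (G) > 75,000 (C) > 70,000 (E) > 59,500 (D) > 23,000 (A) > 17,500 (B) > …
Bidding ends when C exits at $75,000; G takes it.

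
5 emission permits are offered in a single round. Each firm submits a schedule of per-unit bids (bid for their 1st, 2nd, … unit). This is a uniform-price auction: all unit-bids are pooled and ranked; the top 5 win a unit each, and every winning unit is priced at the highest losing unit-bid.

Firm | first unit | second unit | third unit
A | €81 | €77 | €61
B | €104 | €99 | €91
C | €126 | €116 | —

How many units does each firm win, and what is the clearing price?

Merging the schedules and taking the best 5: 126 (C-1), 116 (C-2), 104 (B-1), 99 (B-2), 91 (B-3)
The (k+1)-th unit-bid is €81.
Allocation: B 3, C 2.

B 3, C 2; clearing price €81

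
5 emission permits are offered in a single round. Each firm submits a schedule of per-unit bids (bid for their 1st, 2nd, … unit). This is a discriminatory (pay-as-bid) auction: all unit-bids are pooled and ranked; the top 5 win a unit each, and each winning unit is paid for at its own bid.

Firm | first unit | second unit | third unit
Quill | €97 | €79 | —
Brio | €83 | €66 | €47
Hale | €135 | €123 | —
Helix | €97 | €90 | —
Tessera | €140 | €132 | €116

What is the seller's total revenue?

Total revenue: €646

Merging the schedules and taking the best 5: 140 (Tessera-1), 135 (Hale-1), 132 (Tessera-2), 123 (Hale-2), 116 (Tessera-3)
Next rejected bid: €97 (not a price — pay-as-bid).
Each winning unit pays its own bid.
Revenue = 140 + 135 + 132 + 123 + 116 = €646.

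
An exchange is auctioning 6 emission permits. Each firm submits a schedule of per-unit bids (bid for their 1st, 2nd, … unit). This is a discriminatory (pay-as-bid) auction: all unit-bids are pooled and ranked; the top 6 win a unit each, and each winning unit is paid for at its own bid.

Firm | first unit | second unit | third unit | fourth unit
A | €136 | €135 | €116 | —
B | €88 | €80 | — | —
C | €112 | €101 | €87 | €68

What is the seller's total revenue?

Pooled unit-bids ranked (top 6): 136 (A-1), 135 (A-2), 116 (A-3), 112 (C-1), 101 (C-2), 88 (B-1)
Next rejected bid: €87 (not a price — pay-as-bid).
Each winning unit pays its own bid.
Revenue = 136 + 135 + 116 + 112 + 101 + 88 = €688.

Total revenue: €688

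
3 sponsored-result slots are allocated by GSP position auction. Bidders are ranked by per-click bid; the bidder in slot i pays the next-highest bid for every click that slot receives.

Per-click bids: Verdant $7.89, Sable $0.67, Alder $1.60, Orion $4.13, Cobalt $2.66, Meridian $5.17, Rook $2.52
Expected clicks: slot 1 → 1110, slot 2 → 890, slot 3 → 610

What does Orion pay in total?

Ranked by bid: $7.89 (Verdant) > $5.17 (Meridian) > $4.13 (Orion) > $2.66 (Cobalt) > …
Orion holds slot 3 → pays next bid $2.66 × 610 clicks = $1622.60.

Orion pays $1622.60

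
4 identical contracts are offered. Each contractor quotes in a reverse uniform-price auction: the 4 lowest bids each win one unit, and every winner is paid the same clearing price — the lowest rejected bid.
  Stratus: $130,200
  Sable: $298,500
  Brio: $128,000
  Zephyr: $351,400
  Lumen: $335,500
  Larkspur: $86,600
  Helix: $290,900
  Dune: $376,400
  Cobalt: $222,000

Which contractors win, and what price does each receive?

Larkspur, Brio, Stratus, Cobalt; each is paid $290,900

Ordering the bids: 86,600 (Larkspur), 128,000 (Brio), 130,200 (Stratus), 222,000 (Cobalt), 290,900 (Helix), 298,500 (Sable), …
Lowest 4: Larkspur, Brio, Stratus, Cobalt.
First losing bid is Helix's $290,900, which sets the uniform price.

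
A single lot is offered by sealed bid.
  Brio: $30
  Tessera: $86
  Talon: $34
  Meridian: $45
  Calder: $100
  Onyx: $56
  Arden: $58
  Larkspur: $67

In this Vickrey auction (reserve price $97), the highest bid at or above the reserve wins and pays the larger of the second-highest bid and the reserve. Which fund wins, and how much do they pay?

Calder pays $97

Bids in order: 100 (Calder) > 86 (Tessera) > 67 (Larkspur) > 58 (Arden) > 56 (Onyx) > 45 (Meridian) > …
Highest eligible bid: Calder at $100.
Second-highest bid $86 is below the reserve $97, so the reserve binds → payment $97.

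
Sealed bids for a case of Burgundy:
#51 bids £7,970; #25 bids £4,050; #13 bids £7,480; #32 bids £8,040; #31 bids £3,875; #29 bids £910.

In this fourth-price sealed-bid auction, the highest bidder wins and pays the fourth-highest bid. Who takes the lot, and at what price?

#32 pays £4,050

Rule: the highest bidder wins and pays the fourth-highest bid.
Bids in order: 8,040 (#32) > 7,970 (#51) > 7,480 (#13) > 4,050 (#25) > 3,875 (#31) > 910 (#29)
#32 wins; payment is bid #4 in the ranking = £4,050.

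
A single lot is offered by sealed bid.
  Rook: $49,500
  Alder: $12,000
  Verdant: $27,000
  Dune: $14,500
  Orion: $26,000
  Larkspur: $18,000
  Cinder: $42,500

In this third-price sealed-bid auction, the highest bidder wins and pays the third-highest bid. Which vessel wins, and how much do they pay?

Bids in order: 49,500 (Rook) > 42,500 (Cinder) > 27,000 (Verdant) > 26,000 (Orion) > 18,000 (Larkspur) > 14,500 (Dune) > …
Rook is highest; pays the third-highest bid, $27,000.

Rook pays $27,000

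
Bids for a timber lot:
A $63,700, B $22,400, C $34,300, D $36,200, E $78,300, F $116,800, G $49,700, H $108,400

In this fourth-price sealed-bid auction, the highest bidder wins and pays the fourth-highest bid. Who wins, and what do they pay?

Bids in order: 116,800 (F) > 108,400 (H) > 78,300 (E) > 63,700 (A) > 49,700 (G) > 36,200 (D) > …
F wins; payment is bid #4 in the ranking = $63,700.

F pays $63,700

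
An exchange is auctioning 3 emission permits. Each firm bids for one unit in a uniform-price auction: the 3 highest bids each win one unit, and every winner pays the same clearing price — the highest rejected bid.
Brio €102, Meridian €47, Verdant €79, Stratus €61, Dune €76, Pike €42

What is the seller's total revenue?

Total revenue: €183

Sorting: 102 (Brio), 79 (Verdant), 76 (Dune), 61 (Stratus), 47 (Meridian), …
Winners (3 units): Brio, Verdant, Dune.
Clearing price = highest rejected bid = €61.
Total revenue = 3 × €61 = €183.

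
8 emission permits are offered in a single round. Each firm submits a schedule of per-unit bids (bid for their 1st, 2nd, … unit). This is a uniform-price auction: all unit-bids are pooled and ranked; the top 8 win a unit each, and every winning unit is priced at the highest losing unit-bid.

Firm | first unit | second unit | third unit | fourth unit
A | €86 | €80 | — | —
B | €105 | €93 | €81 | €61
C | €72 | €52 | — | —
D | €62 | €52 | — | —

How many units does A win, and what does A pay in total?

Merging the schedules and taking the best 8: 105 (B-1), 93 (B-2), 86 (A-1), 81 (B-3), 80 (A-2), 72 (C-1), 62 (D-1), 61 (B-4)
First bid not allocated: €52.
A wins 2 unit(s) at €52 each.

A: 2 units, pays €104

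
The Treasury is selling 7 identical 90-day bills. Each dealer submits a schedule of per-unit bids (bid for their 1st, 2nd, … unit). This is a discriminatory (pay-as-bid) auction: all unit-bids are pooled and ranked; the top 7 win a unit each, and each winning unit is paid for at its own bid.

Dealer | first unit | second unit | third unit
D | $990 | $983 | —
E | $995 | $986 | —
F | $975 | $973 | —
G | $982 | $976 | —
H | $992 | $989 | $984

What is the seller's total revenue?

Total revenue: $6,919

Merging the schedules and taking the best 7: 995 (E-1), 992 (H-1), 990 (D-1), 989 (H-2), 986 (E-2), 984 (H-3), 983 (D-2)
Next rejected bid: $982 (not a price — pay-as-bid).
Each winning unit pays its own bid.
Revenue = 995 + 992 + 990 + 989 + 986 + 984 + 983 = $6,919.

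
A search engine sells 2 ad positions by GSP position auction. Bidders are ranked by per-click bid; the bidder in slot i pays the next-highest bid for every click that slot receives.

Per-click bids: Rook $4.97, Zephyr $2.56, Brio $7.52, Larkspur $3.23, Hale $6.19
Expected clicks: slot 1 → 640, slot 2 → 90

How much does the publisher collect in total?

Total revenue: $4408.90

Per-click bids in order: $7.52 (Brio) > $6.19 (Hale) > $4.97 (Rook) > …
Slot 1: Brio pays $6.19 × 640 = $3961.60
Slot 2: Hale pays $4.97 × 90 = $447.30
Total = $4408.90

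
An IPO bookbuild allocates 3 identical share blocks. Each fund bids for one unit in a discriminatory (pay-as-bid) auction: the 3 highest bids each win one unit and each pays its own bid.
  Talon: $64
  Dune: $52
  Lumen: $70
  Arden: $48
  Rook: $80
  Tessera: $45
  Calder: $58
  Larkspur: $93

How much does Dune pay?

Dune pays $0

Bids ranked high→low: 93 (Larkspur), 80 (Rook), 70 (Lumen), 64 (Talon), 58 (Calder), …
Top 3: Larkspur, Rook, Lumen.
Dune does not win → $0.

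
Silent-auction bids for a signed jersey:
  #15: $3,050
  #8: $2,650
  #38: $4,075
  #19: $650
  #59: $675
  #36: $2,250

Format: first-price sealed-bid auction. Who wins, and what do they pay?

#38 pays $4,075

Bids ranked: 4,075 (#38) > 3,050 (#15) > 2,650 (#8) > 2,250 (#36) > 675 (#59) > 650 (#19)
#38 is highest → pays own bid, $4,075.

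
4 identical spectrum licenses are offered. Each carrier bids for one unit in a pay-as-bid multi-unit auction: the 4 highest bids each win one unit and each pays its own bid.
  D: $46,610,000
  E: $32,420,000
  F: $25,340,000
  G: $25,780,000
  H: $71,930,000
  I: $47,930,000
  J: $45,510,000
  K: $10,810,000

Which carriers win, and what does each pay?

Sorting: 71,930,000 (H), 47,930,000 (I), 46,610,000 (D), 45,510,000 (J), 32,420,000 (E), 25,780,000 (G), …
Winners (4 units): H, I, D, J.
Each winner pays its own bid: H $71,930,000, I $47,930,000, D $46,610,000, J $45,510,000.

H $71,930,000, I $47,930,000, D $46,610,000, J $45,510,000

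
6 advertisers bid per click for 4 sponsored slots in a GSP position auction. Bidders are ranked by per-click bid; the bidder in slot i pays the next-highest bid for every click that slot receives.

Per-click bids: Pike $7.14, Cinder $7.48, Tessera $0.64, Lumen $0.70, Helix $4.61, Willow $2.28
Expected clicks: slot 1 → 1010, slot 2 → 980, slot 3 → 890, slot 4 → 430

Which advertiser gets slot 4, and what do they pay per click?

Willow; $0.70 per click

Per-click bids in order: $7.48 (Cinder) > $7.14 (Pike) > $4.61 (Helix) > $2.28 (Willow) > $0.70 (Lumen) > …
Slot 4 goes to the fourth-ranked bidder, Willow, who pays the next bid down: $0.70/click.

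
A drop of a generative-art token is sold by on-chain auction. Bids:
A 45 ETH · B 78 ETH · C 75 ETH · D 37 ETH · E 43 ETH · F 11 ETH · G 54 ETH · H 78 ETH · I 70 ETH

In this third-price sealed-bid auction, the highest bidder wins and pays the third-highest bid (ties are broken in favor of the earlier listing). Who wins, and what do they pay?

B pays 75 ETH

Third-price sealed-bid auction: the highest bidder wins and pays the third-highest bid.
Bids in order: 78 (B) > 78 (H) > 75 (C) > 70 (I) > 54 (G) > 45 (A) > …
Tie at 78 ETH → B wins by tie-break.
B is highest; pays the third-highest bid, 75 ETH.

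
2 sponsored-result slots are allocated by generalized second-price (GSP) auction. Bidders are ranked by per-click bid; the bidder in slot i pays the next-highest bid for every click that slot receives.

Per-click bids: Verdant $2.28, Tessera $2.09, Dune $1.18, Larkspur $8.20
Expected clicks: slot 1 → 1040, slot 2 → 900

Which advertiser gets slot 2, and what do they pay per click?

Sorting advertisers: $8.20 (Larkspur) > $2.28 (Verdant) > $2.09 (Tessera) > …
Slot 2 goes to the second-ranked bidder, Verdant, who pays the next bid down: $2.09/click.

Verdant; $2.09 per click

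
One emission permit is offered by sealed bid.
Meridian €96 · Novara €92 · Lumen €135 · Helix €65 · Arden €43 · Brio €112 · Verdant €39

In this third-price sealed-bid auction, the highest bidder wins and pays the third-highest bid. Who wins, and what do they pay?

Lumen pays €96

Third-price sealed-bid auction: the highest bidder wins and pays the third-highest bid.
Bids ranked: 135 (Lumen) > 112 (Brio) > 96 (Meridian) > 92 (Novara) > 65 (Helix) > 43 (Arden) > …
Lumen is highest; pays the third-highest bid, €96.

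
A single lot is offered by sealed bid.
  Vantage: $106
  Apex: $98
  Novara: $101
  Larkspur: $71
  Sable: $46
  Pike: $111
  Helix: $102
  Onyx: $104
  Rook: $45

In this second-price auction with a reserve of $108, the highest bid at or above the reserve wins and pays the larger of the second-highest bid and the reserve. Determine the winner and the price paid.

Bids ranked: 111 (Pike) > 106 (Vantage) > 104 (Onyx) > 102 (Helix) > 101 (Novara) > 98 (Apex) > …
Highest eligible bid: Pike at $111.
max(second-highest $106, reserve $108) = $108.

Pike pays $108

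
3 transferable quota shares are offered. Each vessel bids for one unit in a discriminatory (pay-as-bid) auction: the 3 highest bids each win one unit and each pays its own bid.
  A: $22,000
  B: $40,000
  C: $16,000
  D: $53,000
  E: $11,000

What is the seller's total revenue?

Total revenue: $115,000

Ordering the bids: 53,000 (D), 40,000 (B), 22,000 (A), 16,000 (C), 11,000 (E)
Top 3: D, B, A.
Total revenue = 53,000 + 40,000 + 22,000 = $115,000.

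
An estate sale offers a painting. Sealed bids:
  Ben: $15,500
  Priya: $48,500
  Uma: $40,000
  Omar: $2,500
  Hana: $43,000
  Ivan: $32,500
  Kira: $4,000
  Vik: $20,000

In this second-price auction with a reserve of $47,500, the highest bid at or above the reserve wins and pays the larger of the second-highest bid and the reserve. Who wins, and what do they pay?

Priya pays $47,500

Second-price auction with a reserve of $47,500: the highest bid at or above the reserve wins and pays the larger of the second-highest bid and the reserve.
Bids ranked: 48,500 (Priya) > 43,000 (Hana) > 40,000 (Uma) > 32,500 (Ivan) > 20,000 (Vik) > 15,500 (Ben) > …
Priya has the top bid at or above the reserve ($48,500).
max(second-highest $43,000, reserve $47,500) = $47,500.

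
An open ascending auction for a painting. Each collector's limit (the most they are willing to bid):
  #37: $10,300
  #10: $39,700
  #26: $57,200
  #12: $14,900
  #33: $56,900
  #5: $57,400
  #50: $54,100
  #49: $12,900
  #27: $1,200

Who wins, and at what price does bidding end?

#5 wins at $57,200

Ascending (English) auction: the price rises until one bidder remains; the winner pays the price at which the last rival dropped out.
Sorting limits: 57,400 (#5) > 57,200 (#26) > 56,900 (#33) > 54,100 (#50) > 39,700 (#10) > 14,900 (#12) > …
#26 is the last rival to drop out, at $57,200; #5 remains and wins at that price.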